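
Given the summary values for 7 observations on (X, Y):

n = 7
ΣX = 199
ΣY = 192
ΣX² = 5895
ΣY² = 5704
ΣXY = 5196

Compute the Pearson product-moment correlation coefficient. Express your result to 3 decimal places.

-0.813

r = (nΣXY − ΣXΣY) / √[(nΣX² − (ΣX)²)(nΣY² − (ΣY)²)]
Numerator: 7×5196 − 199×192 = -1836
Denominator: √[(41265 − 39601)(39928 − 36864)] = √[1664 × 3064] = 2257.9849
r = -1836 / 2257.9849 ≈ -0.813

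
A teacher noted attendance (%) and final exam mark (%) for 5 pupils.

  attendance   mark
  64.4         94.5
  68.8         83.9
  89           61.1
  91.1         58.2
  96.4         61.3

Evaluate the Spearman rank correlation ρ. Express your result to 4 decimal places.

-0.7000

Rank attendance: 1, 2, 3, 4, 5
Rank mark: 5, 4, 2, 1, 3
d = rank(attendance) − rank(mark): -4, -2, 1, 3, 2; Σd² = 34
ρ = 1 − 6Σd² / [n(n²−1)] = 1 − 6×34 / (5×24) = 1 − 204/120 ≈ -0.7000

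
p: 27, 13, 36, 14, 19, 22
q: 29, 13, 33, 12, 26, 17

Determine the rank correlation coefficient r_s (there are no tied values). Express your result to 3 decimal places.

0.886

Rank p: 5, 1, 6, 2, 3, 4
Rank q: 5, 2, 6, 1, 4, 3
d = rank(p) − rank(q): 0, -1, 0, 1, -1, 1; Σd² = 4
ρ = 1 − 6Σd² / [n(n²−1)] = 1 − 6×4 / (6×35) = 1 − 24/210 ≈ 0.886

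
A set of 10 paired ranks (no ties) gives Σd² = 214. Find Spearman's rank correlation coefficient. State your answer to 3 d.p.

-0.297

ρ = 1 − 6Σd² / [n(n²−1)] = 1 − 6×214 / (10×99)
  = 1 − 1284/990 = 1 − 1.2970 ≈ -0.297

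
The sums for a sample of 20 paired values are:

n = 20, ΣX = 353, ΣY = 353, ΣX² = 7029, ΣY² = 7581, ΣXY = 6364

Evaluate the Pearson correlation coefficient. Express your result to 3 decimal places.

r = (nΣXY − ΣXΣY) / √[(nΣX² − (ΣX)²)(nΣY² − (ΣY)²)]
Numerator: 20×6364 − 353×353 = 2671
Denominator: √[(140580 − 124609)(151620 − 124609)] = √[15971 × 27011] = 20769.9947
r = 2671 / 20769.9947 ≈ 0.129

0.129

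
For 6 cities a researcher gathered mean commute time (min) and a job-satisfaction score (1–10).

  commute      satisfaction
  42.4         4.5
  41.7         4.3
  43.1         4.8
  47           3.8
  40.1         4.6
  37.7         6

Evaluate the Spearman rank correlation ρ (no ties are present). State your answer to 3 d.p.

Rank commute: 4, 3, 5, 6, 2, 1
Rank satisfaction: 3, 2, 5, 1, 4, 6
d = rank(commute) − rank(satisfaction): 1, 1, 0, 5, -2, -5; Σd² = 56
ρ = 1 − 6Σd² / [n(n²−1)] = 1 − 6×56 / (6×35) = 1 − 336/210 ≈ -0.600

-0.600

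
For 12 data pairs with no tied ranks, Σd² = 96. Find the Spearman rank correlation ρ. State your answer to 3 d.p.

0.664

ρ = 1 − 6Σd² / [n(n²−1)] = 1 − 6×96 / (12×143)
  = 1 − 576/1716 = 1 − 0.3357 ≈ 0.664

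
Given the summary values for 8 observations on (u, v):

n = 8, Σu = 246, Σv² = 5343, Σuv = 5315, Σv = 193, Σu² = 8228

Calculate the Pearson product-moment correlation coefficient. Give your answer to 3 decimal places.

-0.918

r = (nΣuv − ΣuΣv) / √[(nΣu² − (Σu)²)(nΣv² − (Σv)²)]
Numerator: 8×5315 − 246×193 = -4958
Denominator: √[(65824 − 60516)(42744 − 37249)] = √[5308 × 5495] = 5400.6907
r = -4958 / 5400.6907 ≈ -0.918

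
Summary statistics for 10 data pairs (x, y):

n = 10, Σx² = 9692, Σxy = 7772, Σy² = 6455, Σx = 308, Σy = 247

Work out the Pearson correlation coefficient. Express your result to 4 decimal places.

0.6093

r = (nΣxy − ΣxΣy) / √[(nΣx² − (Σx)²)(nΣy² − (Σy)²)]
Numerator: 10×7772 − 308×247 = 1644
Denominator: √[(96920 − 94864)(64550 − 61009)] = √[2056 × 3541] = 2698.2024
r = 1644 / 2698.2024 ≈ 0.6093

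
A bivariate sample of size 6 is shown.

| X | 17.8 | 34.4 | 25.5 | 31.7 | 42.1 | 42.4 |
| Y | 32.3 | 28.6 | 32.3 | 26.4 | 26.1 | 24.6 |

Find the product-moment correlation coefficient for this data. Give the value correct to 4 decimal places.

n = 6, ΣX = 193.9, ΣY = 170.3, ΣX² = 6725.51, ΣY² = 4887.87, ΣXY = 5361.16
nΣXY − ΣXΣY = 32166.96 − 33021.17 = -854.21
nΣX² − (ΣX)² = 40353.06 − 37597.21 = 2755.85; nΣY² − (ΣY)² = 29327.22 − 29002.09 = 325.13
r = -854.21 / √(2755.85 × 325.13) = -854.21 / 946.5778 ≈ -0.9024

-0.9024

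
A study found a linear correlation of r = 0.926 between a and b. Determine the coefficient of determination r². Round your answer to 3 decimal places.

0.857

r² = (0.926)² = 0.857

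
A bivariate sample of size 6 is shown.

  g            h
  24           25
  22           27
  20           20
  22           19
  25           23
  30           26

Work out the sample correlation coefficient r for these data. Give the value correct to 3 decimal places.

0.533

n = 6, Σg = 143, Σh = 140, Σg² = 3469, Σh² = 3320, Σgh = 3367
nΣgh − ΣgΣh = 20202 − 20020 = 182
nΣg² − (Σg)² = 20814 − 20449 = 365; nΣh² − (Σh)² = 19920 − 19600 = 320
r = 182 / √(365 × 320) = 182 / 341.7601 ≈ 0.533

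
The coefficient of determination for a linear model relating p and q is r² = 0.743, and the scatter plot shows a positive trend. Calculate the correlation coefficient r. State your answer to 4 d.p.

0.8620

|r| = √0.743 = 0.8620
The association is positive, so r = 0.8620.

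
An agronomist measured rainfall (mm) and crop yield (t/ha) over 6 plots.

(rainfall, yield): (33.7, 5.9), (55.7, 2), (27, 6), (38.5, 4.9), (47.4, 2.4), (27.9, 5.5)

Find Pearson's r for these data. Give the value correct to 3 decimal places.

n = 6, Σx = 230.2, Σy = 26.7, Σx² = 9474.6, Σy² = 134.83, Σxy = 928.09
nΣxy − ΣxΣy = 5568.54 − 6146.34 = -577.8
nΣx² − (Σx)² = 56847.6 − 52992.04 = 3855.56; nΣy² − (Σy)² = 808.98 − 712.89 = 96.09
r = -577.8 / √(3855.56 × 96.09) = -577.8 / 608.6713 ≈ -0.949

-0.949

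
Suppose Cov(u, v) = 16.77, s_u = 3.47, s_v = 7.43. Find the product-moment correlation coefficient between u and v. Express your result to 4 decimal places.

0.6505

r = Cov(u,v) / (s_u · s_v) = 16.77 / (3.47 × 7.43)
  = 16.77 / 25.7821 ≈ 0.6505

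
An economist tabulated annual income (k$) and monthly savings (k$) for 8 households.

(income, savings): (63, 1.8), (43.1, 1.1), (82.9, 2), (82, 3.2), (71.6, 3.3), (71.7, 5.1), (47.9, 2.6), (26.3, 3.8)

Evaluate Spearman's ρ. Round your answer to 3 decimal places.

0.095

Rank income: 4, 2, 8, 7, 5, 6, 3, 1
Rank savings: 2, 1, 3, 5, 6, 8, 4, 7
d = rank(income) − rank(savings): 2, 1, 5, 2, -1, -2, -1, -6; Σd² = 76
ρ = 1 − 6Σd² / [n(n²−1)] = 1 − 6×76 / (8×63) = 1 − 456/504 ≈ 0.095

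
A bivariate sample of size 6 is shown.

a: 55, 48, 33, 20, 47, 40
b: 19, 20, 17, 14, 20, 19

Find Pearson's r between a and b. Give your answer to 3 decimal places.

n = 6, Σa = 243, Σb = 109, Σa² = 10627, Σb² = 2007, Σab = 4546
nΣab − ΣaΣb = 27276 − 26487 = 789
nΣa² − (Σa)² = 63762 − 59049 = 4713; nΣb² − (Σb)² = 12042 − 11881 = 161
r = 789 / √(4713 × 161) = 789 / 871.0873 ≈ 0.906

0.906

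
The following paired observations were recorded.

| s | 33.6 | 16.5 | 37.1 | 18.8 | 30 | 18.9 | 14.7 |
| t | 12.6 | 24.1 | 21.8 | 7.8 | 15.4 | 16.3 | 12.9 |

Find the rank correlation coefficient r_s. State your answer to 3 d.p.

Rank s: 6, 2, 7, 3, 5, 4, 1
Rank t: 2, 7, 6, 1, 4, 5, 3
d = rank(s) − rank(t): 4, -5, 1, 2, 1, -1, -2; Σd² = 52
ρ = 1 − 6Σd² / [n(n²−1)] = 1 − 6×52 / (7×48) = 1 − 312/336 ≈ 0.071

0.071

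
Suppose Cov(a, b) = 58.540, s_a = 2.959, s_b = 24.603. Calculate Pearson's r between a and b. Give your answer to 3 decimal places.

r = Cov(a,b) / (s_a · s_b) = 58.540 / (2.959 × 24.603)
  = 58.540 / 72.8003 ≈ 0.804

0.804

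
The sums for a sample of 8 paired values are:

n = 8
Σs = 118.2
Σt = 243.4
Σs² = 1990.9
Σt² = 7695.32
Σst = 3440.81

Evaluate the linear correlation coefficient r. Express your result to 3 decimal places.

r = (nΣst − ΣsΣt) / √[(nΣs² − (Σs)²)(nΣt² − (Σt)²)]
Numerator: 8×3440.81 − 118.2×243.4 = -1243.4
Denominator: √[(15927.2 − 13971.24)(61562.56 − 59243.56)] = √[1955.96 × 2319] = 2129.7585
r = -1243.4 / 2129.7585 ≈ -0.584

-0.584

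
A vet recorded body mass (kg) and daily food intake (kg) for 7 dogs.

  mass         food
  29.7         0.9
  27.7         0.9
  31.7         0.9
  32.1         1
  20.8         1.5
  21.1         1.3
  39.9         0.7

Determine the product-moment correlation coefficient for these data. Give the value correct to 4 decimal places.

-0.9025

n = 7, Σx = 203, Σy = 7.2, Σx² = 6154.54, Σy² = 7.86, Σxy = 198.85
nΣxy − ΣxΣy = 1391.95 − 1461.6 = -69.65
nΣx² − (Σx)² = 43081.78 − 41209 = 1872.78; nΣy² − (Σy)² = 55.02 − 51.84 = 3.18
r = -69.65 / √(1872.78 × 3.18) = -69.65 / 77.1715 ≈ -0.9025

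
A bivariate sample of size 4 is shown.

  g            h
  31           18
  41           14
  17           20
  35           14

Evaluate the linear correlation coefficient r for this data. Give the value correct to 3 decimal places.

n = 4, Σg = 124, Σh = 66, Σg² = 4156, Σh² = 1116, Σgh = 1962
nΣgh − ΣgΣh = 7848 − 8184 = -336
nΣg² − (Σg)² = 16624 − 15376 = 1248; nΣh² − (Σh)² = 4464 − 4356 = 108
r = -336 / √(1248 × 108) = -336 / 367.1294 ≈ -0.915

-0.915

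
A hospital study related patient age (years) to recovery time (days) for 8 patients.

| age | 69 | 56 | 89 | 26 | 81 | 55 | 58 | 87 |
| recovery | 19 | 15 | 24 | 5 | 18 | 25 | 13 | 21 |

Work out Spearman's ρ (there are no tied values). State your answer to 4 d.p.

Rank age: 5, 3, 8, 1, 6, 2, 4, 7
Rank recovery: 5, 3, 7, 1, 4, 8, 2, 6
d = rank(age) − rank(recovery): 0, 0, 1, 0, 2, -6, 2, 1; Σd² = 46
ρ = 1 − 6Σd² / [n(n²−1)] = 1 − 6×46 / (8×63) = 1 − 276/504 ≈ 0.4524

0.4524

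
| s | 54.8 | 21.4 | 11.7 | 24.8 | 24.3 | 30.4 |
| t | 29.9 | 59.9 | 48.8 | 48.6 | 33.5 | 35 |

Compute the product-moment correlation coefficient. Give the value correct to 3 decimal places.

n = 6, Σs = 167.4, Σt = 255.7, Σs² = 5727.58, Σt² = 11572.67, Σst = 6574.67
nΣst − ΣsΣt = 39448.02 − 42804.18 = -3356.16
nΣs² − (Σs)² = 34365.48 − 28022.76 = 6342.72; nΣt² − (Σt)² = 69436.02 − 65382.49 = 4053.53
r = -3356.16 / √(6342.72 × 4053.53) = -3356.16 / 5070.5429 ≈ -0.662

-0.662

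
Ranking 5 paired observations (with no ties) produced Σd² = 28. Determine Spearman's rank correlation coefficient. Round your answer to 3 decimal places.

ρ = 1 − 6Σd² / [n(n²−1)] = 1 − 6×28 / (5×24)
  = 1 − 168/120 = 1 − 1.4000 ≈ -0.400

-0.400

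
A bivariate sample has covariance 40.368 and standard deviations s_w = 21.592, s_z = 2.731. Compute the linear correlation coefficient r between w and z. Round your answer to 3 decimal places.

r = Cov(w,z) / (s_w · s_z) = 40.368 / (21.592 × 2.731)
  = 40.368 / 58.9678 ≈ 0.685

0.685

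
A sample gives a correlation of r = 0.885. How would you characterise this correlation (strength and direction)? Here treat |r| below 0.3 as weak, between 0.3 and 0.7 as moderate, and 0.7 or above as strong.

strong positive

r = 0.885 > 0 so the relationship is positive.
|r| = 0.885, which falls in the strong range.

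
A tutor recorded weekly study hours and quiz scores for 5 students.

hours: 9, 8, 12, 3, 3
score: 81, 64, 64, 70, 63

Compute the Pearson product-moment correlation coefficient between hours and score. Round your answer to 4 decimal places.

n = 5, Σx = 35, Σy = 342, Σx² = 307, Σy² = 23622, Σxy = 2408
nΣxy − ΣxΣy = 12040 − 11970 = 70
nΣx² − (Σx)² = 1535 − 1225 = 310; nΣy² − (Σy)² = 118110 − 116964 = 1146
r = 70 / √(310 × 1146) = 70 / 596.0369 ≈ 0.1174

0.1174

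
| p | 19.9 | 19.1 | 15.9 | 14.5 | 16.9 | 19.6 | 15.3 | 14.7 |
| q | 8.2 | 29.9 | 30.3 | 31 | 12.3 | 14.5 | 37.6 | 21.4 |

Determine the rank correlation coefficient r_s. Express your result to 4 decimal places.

Rank p: 8, 6, 4, 1, 5, 7, 3, 2
Rank q: 1, 5, 6, 7, 2, 3, 8, 4
d = rank(p) − rank(q): 7, 1, -2, -6, 3, 4, -5, -2; Σd² = 144
ρ = 1 − 6Σd² / [n(n²−1)] = 1 − 6×144 / (8×63) = 1 − 864/504 ≈ -0.7143

-0.7143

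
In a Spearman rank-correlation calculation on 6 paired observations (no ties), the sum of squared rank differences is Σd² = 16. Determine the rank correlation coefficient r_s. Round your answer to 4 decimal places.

ρ = 1 − 6Σd² / [n(n²−1)] = 1 − 6×16 / (6×35)
  = 1 − 96/210 = 1 − 0.45714 ≈ 0.5429

0.5429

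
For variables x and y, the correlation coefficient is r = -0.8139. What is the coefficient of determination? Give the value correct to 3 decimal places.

0.662

r² = (-0.8139)² = 0.662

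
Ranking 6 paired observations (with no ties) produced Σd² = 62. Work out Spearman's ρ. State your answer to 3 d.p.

-0.771

ρ = 1 − 6Σd² / [n(n²−1)] = 1 − 6×62 / (6×35)
  = 1 − 372/210 = 1 − 1.7714 ≈ -0.771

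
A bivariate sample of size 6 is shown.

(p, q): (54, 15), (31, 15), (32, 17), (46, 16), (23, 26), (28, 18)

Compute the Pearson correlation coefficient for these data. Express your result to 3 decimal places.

-0.648

n = 6, Σp = 214, Σq = 107, Σp² = 8330, Σq² = 1995, Σpq = 3657
nΣpq − ΣpΣq = 21942 − 22898 = -956
nΣp² − (Σp)² = 49980 − 45796 = 4184; nΣq² − (Σq)² = 11970 − 11449 = 521
r = -956 / √(4184 × 521) = -956 / 1476.4362 ≈ -0.648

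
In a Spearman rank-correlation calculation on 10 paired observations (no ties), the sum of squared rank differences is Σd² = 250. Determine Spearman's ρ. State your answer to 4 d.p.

-0.5152

ρ = 1 − 6Σd² / [n(n²−1)] = 1 − 6×250 / (10×99)
  = 1 − 1500/990 = 1 − 1.51515 ≈ -0.5152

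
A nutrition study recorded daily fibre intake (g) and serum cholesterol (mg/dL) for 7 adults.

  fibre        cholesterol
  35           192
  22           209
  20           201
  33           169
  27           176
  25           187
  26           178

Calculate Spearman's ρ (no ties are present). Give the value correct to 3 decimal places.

-0.607

Rank fibre: 7, 2, 1, 6, 5, 3, 4
Rank cholesterol: 5, 7, 6, 1, 2, 4, 3
d = rank(fibre) − rank(cholesterol): 2, -5, -5, 5, 3, -1, 1; Σd² = 90
ρ = 1 − 6Σd² / [n(n²−1)] = 1 − 6×90 / (7×48) = 1 − 540/336 ≈ -0.607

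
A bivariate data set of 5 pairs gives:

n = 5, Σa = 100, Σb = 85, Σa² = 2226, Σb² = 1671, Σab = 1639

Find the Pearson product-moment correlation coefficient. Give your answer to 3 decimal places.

-0.270

r = (nΣab − ΣaΣb) / √[(nΣa² − (Σa)²)(nΣb² − (Σb)²)]
Numerator: 5×1639 − 100×85 = -305
Denominator: √[(11130 − 10000)(8355 − 7225)] = √[1130 × 1130] = 1130.0000
r = -305 / 1130.0000 ≈ -0.270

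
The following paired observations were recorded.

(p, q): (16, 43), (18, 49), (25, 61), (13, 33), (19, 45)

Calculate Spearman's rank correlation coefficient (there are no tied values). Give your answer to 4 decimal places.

0.9000

Rank p: 2, 3, 5, 1, 4
Rank q: 2, 4, 5, 1, 3
d = rank(p) − rank(q): 0, -1, 0, 0, 1; Σd² = 2
ρ = 1 − 6Σd² / [n(n²−1)] = 1 − 6×2 / (5×24) = 1 − 12/120 ≈ 0.9000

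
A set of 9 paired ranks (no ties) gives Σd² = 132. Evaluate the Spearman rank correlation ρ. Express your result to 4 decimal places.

-0.1000

ρ = 1 − 6Σd² / [n(n²−1)] = 1 − 6×132 / (9×80)
  = 1 − 792/720 = 1 − 1.10000 ≈ -0.1000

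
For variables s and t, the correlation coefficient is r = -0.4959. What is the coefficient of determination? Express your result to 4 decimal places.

r² = (-0.4959)² = 0.2459

0.2459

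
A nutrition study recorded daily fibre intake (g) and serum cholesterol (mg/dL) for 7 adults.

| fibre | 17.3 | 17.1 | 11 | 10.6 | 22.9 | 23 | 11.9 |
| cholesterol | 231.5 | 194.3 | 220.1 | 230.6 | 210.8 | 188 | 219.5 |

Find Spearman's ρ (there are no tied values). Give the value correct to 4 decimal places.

Rank fibre: 5, 4, 2, 1, 6, 7, 3
Rank cholesterol: 7, 2, 5, 6, 3, 1, 4
d = rank(fibre) − rank(cholesterol): -2, 2, -3, -5, 3, 6, -1; Σd² = 88
ρ = 1 − 6Σd² / [n(n²−1)] = 1 − 6×88 / (7×48) = 1 − 528/336 ≈ -0.5714

-0.5714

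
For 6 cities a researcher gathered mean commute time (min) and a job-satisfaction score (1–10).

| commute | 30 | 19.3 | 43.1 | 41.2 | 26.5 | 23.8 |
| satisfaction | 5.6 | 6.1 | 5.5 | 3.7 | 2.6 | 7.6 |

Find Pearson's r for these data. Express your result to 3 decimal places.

n = 6, Σx = 183.9, Σy = 31.1, Σx² = 6096.23, Σy² = 177.03, Σxy = 925
nΣxy − ΣxΣy = 5550 − 5719.29 = -169.29
nΣx² − (Σx)² = 36577.38 − 33819.21 = 2758.17; nΣy² − (Σy)² = 1062.18 − 967.21 = 94.97
r = -169.29 / √(2758.17 × 94.97) = -169.29 / 511.8041 ≈ -0.331

-0.331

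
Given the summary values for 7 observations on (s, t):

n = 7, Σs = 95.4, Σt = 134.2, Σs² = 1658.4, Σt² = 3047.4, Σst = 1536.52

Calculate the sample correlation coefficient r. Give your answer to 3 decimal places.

r = (nΣst − ΣsΣt) / √[(nΣs² − (Σs)²)(nΣt² − (Σt)²)]
Numerator: 7×1536.52 − 95.4×134.2 = -2047.04
Denominator: √[(11608.8 − 9101.16)(21331.8 − 18009.64)] = √[2507.64 × 3322.16] = 2886.3093
r = -2047.04 / 2886.3093 ≈ -0.709

-0.709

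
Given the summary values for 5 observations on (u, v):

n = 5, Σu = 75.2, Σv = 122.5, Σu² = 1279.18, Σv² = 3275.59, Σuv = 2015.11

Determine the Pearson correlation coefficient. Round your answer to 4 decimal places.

r = (nΣuv − ΣuΣv) / √[(nΣu² − (Σu)²)(nΣv² − (Σv)²)]
Numerator: 5×2015.11 − 75.2×122.5 = 863.55
Denominator: √[(6395.9 − 5655.04)(16377.95 − 15006.25)] = √[740.86 × 1371.7] = 1008.0861
r = 863.55 / 1008.0861 ≈ 0.8566

0.8566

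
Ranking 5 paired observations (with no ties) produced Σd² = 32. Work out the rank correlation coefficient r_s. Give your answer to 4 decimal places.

ρ = 1 − 6Σd² / [n(n²−1)] = 1 − 6×32 / (5×24)
  = 1 − 192/120 = 1 − 1.60000 ≈ -0.6000

-0.6000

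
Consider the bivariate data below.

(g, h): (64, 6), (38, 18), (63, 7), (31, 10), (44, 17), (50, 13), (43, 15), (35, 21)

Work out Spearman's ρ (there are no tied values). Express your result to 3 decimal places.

-0.619

Rank g: 8, 3, 7, 1, 5, 6, 4, 2
Rank h: 1, 7, 2, 3, 6, 4, 5, 8
d = rank(g) − rank(h): 7, -4, 5, -2, -1, 2, -1, -6; Σd² = 136
ρ = 1 − 6Σd² / [n(n²−1)] = 1 − 6×136 / (8×63) = 1 − 816/504 ≈ -0.619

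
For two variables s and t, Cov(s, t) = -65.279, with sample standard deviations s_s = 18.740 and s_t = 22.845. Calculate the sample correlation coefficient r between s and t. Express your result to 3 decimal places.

r = Cov(s,t) / (s_s · s_t) = -65.279 / (18.740 × 22.845)
  = -65.279 / 428.1153 ≈ -0.152

-0.152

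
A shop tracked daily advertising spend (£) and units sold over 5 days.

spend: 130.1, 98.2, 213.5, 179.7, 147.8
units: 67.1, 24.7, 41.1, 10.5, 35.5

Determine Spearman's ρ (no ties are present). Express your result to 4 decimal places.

0.0000

Rank spend: 2, 1, 5, 4, 3
Rank units: 5, 2, 4, 1, 3
d = rank(spend) − rank(units): -3, -1, 1, 3, 0; Σd² = 20
ρ = 1 − 6Σd² / [n(n²−1)] = 1 − 6×20 / (5×24) = 1 − 120/120 ≈ 0.0000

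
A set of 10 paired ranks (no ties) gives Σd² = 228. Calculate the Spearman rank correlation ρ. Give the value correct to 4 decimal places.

ρ = 1 − 6Σd² / [n(n²−1)] = 1 − 6×228 / (10×99)
  = 1 − 1368/990 = 1 − 1.38182 ≈ -0.3818

-0.3818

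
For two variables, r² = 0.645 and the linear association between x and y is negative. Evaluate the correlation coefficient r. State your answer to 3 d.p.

|r| = √0.645 = 0.803
The association is negative, so r = −0.803.

-0.803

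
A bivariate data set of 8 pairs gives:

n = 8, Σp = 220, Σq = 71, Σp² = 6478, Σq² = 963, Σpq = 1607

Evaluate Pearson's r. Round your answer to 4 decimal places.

-0.9153

r = (nΣpq − ΣpΣq) / √[(nΣp² − (Σp)²)(nΣq² − (Σq)²)]
Numerator: 8×1607 − 220×71 = -2764
Denominator: √[(51824 − 48400)(7704 − 5041)] = √[3424 × 2663] = 3019.6212
r = -2764 / 3019.6212 ≈ -0.9153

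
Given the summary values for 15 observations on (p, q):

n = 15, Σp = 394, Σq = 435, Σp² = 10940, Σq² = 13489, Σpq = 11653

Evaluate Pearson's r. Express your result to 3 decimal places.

r = (nΣpq − ΣpΣq) / √[(nΣp² − (Σp)²)(nΣq² − (Σq)²)]
Numerator: 15×11653 − 394×435 = 3405
Denominator: √[(164100 − 155236)(202335 − 189225)] = √[8864 × 13110] = 10779.9369
r = 3405 / 10779.9369 ≈ 0.316

0.316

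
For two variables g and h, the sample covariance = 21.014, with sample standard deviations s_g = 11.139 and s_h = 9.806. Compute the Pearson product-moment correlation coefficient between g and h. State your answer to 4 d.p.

0.1924

r = Cov(g,h) / (s_g · s_h) = 21.014 / (11.139 × 9.806)
  = 21.014 / 109.2290 ≈ 0.1924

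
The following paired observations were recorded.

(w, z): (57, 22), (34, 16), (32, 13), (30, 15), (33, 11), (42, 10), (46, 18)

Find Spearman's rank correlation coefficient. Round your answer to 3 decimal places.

0.500

Rank w: 7, 4, 2, 1, 3, 5, 6
Rank z: 7, 5, 3, 4, 2, 1, 6
d = rank(w) − rank(z): 0, -1, -1, -3, 1, 4, 0; Σd² = 28
ρ = 1 − 6Σd² / [n(n²−1)] = 1 − 6×28 / (7×48) = 1 − 168/336 ≈ 0.500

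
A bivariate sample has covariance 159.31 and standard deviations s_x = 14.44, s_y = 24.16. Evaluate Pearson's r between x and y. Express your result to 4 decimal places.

r = Cov(x,y) / (s_x · s_y) = 159.31 / (14.44 × 24.16)
  = 159.31 / 348.8704 ≈ 0.4566

0.4566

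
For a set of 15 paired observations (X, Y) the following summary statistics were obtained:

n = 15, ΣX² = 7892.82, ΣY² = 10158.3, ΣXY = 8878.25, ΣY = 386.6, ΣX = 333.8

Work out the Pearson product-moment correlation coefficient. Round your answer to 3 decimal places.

0.916

r = (nΣXY − ΣXΣY) / √[(nΣX² − (ΣX)²)(nΣY² − (ΣY)²)]
Numerator: 15×8878.25 − 333.8×386.6 = 4126.67
Denominator: √[(118392.3 − 111422.44)(152374.5 − 149459.56)] = √[6969.86 × 2914.94] = 4507.4076
r = 4126.67 / 4507.4076 ≈ 0.916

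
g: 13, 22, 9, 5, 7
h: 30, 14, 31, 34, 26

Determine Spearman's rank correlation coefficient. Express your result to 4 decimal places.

-0.7000

Rank g: 4, 5, 3, 1, 2
Rank h: 3, 1, 4, 5, 2
d = rank(g) − rank(h): 1, 4, -1, -4, 0; Σd² = 34
ρ = 1 − 6Σd² / [n(n²−1)] = 1 − 6×34 / (5×24) = 1 − 204/120 ≈ -0.7000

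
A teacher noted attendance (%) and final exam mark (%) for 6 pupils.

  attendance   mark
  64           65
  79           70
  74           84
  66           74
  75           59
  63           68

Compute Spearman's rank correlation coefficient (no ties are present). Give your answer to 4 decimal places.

0.0857

Rank attendance: 2, 6, 4, 3, 5, 1
Rank mark: 2, 4, 6, 5, 1, 3
d = rank(attendance) − rank(mark): 0, 2, -2, -2, 4, -2; Σd² = 32
ρ = 1 − 6Σd² / [n(n²−1)] = 1 − 6×32 / (6×35) = 1 − 192/210 ≈ 0.0857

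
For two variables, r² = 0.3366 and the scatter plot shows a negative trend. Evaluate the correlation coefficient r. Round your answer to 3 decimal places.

|r| = √0.3366 = 0.580
The association is negative, so r = −0.580.

-0.580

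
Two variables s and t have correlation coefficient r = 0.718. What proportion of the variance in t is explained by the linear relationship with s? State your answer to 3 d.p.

0.516

r² = (0.718)² = 0.516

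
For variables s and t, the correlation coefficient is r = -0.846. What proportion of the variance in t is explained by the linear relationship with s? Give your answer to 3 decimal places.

r² = (-0.846)² = 0.716

0.716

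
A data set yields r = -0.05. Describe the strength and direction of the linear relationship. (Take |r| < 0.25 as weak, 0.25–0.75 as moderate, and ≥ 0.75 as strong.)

r = -0.05 < 0 so the relationship is negative.
|r| = 0.05, which falls in the weak range.

weak negative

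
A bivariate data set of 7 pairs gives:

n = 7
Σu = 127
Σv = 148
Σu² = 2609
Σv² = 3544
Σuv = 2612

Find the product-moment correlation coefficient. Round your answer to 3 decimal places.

r = (nΣuv − ΣuΣv) / √[(nΣu² − (Σu)²)(nΣv² − (Σv)²)]
Numerator: 7×2612 − 127×148 = -512
Denominator: √[(18263 − 16129)(24808 − 21904)] = √[2134 × 2904] = 2489.4047
r = -512 / 2489.4047 ≈ -0.206

-0.206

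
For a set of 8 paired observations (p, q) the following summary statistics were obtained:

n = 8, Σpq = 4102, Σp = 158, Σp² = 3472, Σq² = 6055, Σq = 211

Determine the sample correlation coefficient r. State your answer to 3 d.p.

r = (nΣpq − ΣpΣq) / √[(nΣp² − (Σp)²)(nΣq² − (Σq)²)]
Numerator: 8×4102 − 158×211 = -522
Denominator: √[(27776 − 24964)(48440 − 44521)] = √[2812 × 3919] = 3319.6729
r = -522 / 3319.6729 ≈ -0.157

-0.157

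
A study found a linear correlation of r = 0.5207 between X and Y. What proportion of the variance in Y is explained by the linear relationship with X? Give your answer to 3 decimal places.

0.271

r² = (0.5207)² = 0.271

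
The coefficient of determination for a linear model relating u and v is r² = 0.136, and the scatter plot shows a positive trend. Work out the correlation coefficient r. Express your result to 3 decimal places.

|r| = √0.136 = 0.369
The association is positive, so r = 0.369.

0.369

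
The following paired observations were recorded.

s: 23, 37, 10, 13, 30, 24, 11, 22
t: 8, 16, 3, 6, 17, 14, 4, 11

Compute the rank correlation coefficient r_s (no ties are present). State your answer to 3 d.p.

0.952

Rank s: 5, 8, 1, 3, 7, 6, 2, 4
Rank t: 4, 7, 1, 3, 8, 6, 2, 5
d = rank(s) − rank(t): 1, 1, 0, 0, -1, 0, 0, -1; Σd² = 4
ρ = 1 − 6Σd² / [n(n²−1)] = 1 − 6×4 / (8×63) = 1 − 24/504 ≈ 0.952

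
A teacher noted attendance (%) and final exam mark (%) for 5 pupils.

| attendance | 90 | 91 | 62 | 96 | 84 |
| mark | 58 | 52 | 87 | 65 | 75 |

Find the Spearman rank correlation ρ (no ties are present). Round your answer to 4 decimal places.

Rank attendance: 3, 4, 1, 5, 2
Rank mark: 2, 1, 5, 3, 4
d = rank(attendance) − rank(mark): 1, 3, -4, 2, -2; Σd² = 34
ρ = 1 − 6Σd² / [n(n²−1)] = 1 − 6×34 / (5×24) = 1 − 204/120 ≈ -0.7000

-0.7000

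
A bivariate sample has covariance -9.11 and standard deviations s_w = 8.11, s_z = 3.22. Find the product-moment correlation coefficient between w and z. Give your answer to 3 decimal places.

-0.349

r = Cov(w,z) / (s_w · s_z) = -9.11 / (8.11 × 3.22)
  = -9.11 / 26.1142 ≈ -0.349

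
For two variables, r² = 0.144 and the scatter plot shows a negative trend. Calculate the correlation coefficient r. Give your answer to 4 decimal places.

|r| = √0.144 = 0.3795
The association is negative, so r = −0.3795.

-0.3795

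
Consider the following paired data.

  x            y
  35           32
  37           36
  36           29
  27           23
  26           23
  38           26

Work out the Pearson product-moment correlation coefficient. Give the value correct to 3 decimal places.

0.715

n = 6, Σx = 199, Σy = 169, Σx² = 6739, Σy² = 4895, Σxy = 5703
nΣxy − ΣxΣy = 34218 − 33631 = 587
nΣx² − (Σx)² = 40434 − 39601 = 833; nΣy² − (Σy)² = 29370 − 28561 = 809
r = 587 / √(833 × 809) = 587 / 820.9123 ≈ 0.715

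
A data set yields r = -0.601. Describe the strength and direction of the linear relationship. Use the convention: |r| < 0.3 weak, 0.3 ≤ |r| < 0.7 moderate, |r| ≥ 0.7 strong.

r = -0.601 < 0 so the relationship is negative.
|r| = 0.601, which falls in the moderate range.

moderate negative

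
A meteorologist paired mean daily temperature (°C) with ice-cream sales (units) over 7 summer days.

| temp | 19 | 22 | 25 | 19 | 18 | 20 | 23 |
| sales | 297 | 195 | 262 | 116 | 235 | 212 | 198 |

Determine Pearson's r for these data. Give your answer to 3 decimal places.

0.128

n = 7, Σx = 146, Σy = 1515, Σx² = 3084, Σy² = 347707, Σxy = 31711
nΣxy − ΣxΣy = 221977 − 221190 = 787
nΣx² − (Σx)² = 21588 − 21316 = 272; nΣy² − (Σy)² = 2433949 − 2295225 = 138724
r = 787 / √(272 × 138724) = 787 / 6142.7134 ≈ 0.128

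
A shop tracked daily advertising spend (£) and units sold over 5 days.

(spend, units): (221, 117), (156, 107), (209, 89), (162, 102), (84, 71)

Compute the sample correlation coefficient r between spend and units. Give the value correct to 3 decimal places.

0.719

n = 5, Σx = 832, Σy = 486, Σx² = 150158, Σy² = 48504, Σxy = 83638
nΣxy − ΣxΣy = 418190 − 404352 = 13838
nΣx² − (Σx)² = 750790 − 692224 = 58566; nΣy² − (Σy)² = 242520 − 236196 = 6324
r = 13838 / √(58566 × 6324) = 13838 / 19245.0353 ≈ 0.719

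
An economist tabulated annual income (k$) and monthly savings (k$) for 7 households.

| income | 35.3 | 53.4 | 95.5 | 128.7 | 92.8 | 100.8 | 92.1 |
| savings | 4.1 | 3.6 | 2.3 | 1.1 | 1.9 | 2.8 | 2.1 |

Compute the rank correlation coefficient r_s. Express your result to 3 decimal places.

Rank income: 1, 2, 5, 7, 4, 6, 3
Rank savings: 7, 6, 4, 1, 2, 5, 3
d = rank(income) − rank(savings): -6, -4, 1, 6, 2, 1, 0; Σd² = 94
ρ = 1 − 6Σd² / [n(n²−1)] = 1 − 6×94 / (7×48) = 1 − 564/336 ≈ -0.679

-0.679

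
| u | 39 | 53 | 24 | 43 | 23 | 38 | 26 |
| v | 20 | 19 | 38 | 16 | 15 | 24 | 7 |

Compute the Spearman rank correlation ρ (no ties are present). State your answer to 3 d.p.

Rank u: 5, 7, 2, 6, 1, 4, 3
Rank v: 5, 4, 7, 3, 2, 6, 1
d = rank(u) − rank(v): 0, 3, -5, 3, -1, -2, 2; Σd² = 52
ρ = 1 − 6Σd² / [n(n²−1)] = 1 − 6×52 / (7×48) = 1 − 312/336 ≈ 0.071

0.071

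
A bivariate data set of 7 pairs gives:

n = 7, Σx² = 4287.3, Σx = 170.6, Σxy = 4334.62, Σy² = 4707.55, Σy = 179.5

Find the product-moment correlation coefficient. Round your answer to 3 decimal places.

-0.344

r = (nΣxy − ΣxΣy) / √[(nΣx² − (Σx)²)(nΣy² − (Σy)²)]
Numerator: 7×4334.62 − 170.6×179.5 = -280.36
Denominator: √[(30011.1 − 29104.36)(32952.85 − 32220.25)] = √[906.74 × 732.6] = 815.0323
r = -280.36 / 815.0323 ≈ -0.344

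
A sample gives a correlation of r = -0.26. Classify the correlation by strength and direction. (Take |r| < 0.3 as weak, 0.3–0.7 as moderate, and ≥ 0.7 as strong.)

r = -0.26 < 0 so the relationship is negative.
|r| = 0.26, which falls in the weak range.

weak negative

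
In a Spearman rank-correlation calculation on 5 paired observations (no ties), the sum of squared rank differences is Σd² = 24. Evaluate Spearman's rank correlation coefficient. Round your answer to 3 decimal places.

-0.200

ρ = 1 − 6Σd² / [n(n²−1)] = 1 − 6×24 / (5×24)
  = 1 − 144/120 = 1 − 1.2000 ≈ -0.200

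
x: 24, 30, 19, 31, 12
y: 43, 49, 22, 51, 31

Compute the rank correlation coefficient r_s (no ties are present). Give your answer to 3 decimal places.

Rank x: 3, 4, 2, 5, 1
Rank y: 3, 4, 1, 5, 2
d = rank(x) − rank(y): 0, 0, 1, 0, -1; Σd² = 2
ρ = 1 − 6Σd² / [n(n²−1)] = 1 − 6×2 / (5×24) = 1 − 12/120 ≈ 0.900

0.900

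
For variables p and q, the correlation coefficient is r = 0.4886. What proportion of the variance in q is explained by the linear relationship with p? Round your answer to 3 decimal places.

0.239

r² = (0.4886)² = 0.239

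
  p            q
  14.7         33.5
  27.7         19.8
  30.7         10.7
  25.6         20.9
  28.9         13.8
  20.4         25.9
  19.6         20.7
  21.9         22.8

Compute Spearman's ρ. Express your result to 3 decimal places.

Rank p: 1, 6, 8, 5, 7, 3, 2, 4
Rank q: 8, 3, 1, 5, 2, 7, 4, 6
d = rank(p) − rank(q): -7, 3, 7, 0, 5, -4, -2, -2; Σd² = 156
ρ = 1 − 6Σd² / [n(n²−1)] = 1 − 6×156 / (8×63) = 1 − 936/504 ≈ -0.857

-0.857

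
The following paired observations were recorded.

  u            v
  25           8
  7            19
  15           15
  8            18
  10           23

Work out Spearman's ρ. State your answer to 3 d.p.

Rank u: 5, 1, 4, 2, 3
Rank v: 1, 4, 2, 3, 5
d = rank(u) − rank(v): 4, -3, 2, -1, -2; Σd² = 34
ρ = 1 − 6Σd² / [n(n²−1)] = 1 − 6×34 / (5×24) = 1 − 204/120 ≈ -0.700

-0.700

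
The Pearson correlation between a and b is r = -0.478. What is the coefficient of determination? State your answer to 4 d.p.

0.2285

r² = (-0.478)² = 0.2285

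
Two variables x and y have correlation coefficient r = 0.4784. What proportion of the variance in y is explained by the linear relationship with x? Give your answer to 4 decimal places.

0.2289

r² = (0.4784)² = 0.2289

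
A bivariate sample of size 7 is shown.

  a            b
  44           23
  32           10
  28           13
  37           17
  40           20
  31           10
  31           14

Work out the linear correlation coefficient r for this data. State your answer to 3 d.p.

n = 7, Σa = 243, Σb = 107, Σa² = 8635, Σb² = 1783, Σab = 3869
nΣab − ΣaΣb = 27083 − 26001 = 1082
nΣa² − (Σa)² = 60445 − 59049 = 1396; nΣb² − (Σb)² = 12481 − 11449 = 1032
r = 1082 / √(1396 × 1032) = 1082 / 1200.2800 ≈ 0.901

0.901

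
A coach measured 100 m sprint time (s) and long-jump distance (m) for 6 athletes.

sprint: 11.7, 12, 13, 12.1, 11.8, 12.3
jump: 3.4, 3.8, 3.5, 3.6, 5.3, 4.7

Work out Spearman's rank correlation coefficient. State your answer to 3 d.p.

Rank sprint: 1, 3, 6, 4, 2, 5
Rank jump: 1, 4, 2, 3, 6, 5
d = rank(sprint) − rank(jump): 0, -1, 4, 1, -4, 0; Σd² = 34
ρ = 1 − 6Σd² / [n(n²−1)] = 1 − 6×34 / (6×35) = 1 − 204/210 ≈ 0.029

0.029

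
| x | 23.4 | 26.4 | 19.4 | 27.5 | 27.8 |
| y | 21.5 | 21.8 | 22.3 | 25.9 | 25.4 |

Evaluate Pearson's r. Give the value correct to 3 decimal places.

n = 5, Σx = 124.5, Σy = 116.9, Σx² = 3149.97, Σy² = 2750.75, Σxy = 2929.61
nΣxy − ΣxΣy = 14648.05 − 14554.05 = 94
nΣx² − (Σx)² = 15749.85 − 15500.25 = 249.6; nΣy² − (Σy)² = 13753.75 − 13665.61 = 88.14
r = 94 / √(249.6 × 88.14) = 94 / 148.3231 ≈ 0.634

0.634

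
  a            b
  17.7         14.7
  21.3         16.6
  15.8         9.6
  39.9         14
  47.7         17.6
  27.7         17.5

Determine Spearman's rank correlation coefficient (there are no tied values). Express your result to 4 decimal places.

0.6571

Rank a: 2, 3, 1, 5, 6, 4
Rank b: 3, 4, 1, 2, 6, 5
d = rank(a) − rank(b): -1, -1, 0, 3, 0, -1; Σd² = 12
ρ = 1 − 6Σd² / [n(n²−1)] = 1 − 6×12 / (6×35) = 1 − 72/210 ≈ 0.6571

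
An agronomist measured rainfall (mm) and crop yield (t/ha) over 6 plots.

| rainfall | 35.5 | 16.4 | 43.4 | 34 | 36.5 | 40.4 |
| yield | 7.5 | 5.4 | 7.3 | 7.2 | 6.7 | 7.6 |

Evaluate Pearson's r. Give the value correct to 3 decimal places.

n = 6, Σx = 206.2, Σy = 41.7, Σx² = 7533.18, Σy² = 293.19, Σxy = 1468.02
nΣxy − ΣxΣy = 8808.12 − 8598.54 = 209.58
nΣx² − (Σx)² = 45199.08 − 42518.44 = 2680.64; nΣy² − (Σy)² = 1759.14 − 1738.89 = 20.25
r = 209.58 / √(2680.64 × 20.25) = 209.58 / 232.9870 ≈ 0.900

0.900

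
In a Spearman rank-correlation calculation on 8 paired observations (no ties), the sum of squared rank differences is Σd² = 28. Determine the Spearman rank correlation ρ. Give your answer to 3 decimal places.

ρ = 1 − 6Σd² / [n(n²−1)] = 1 − 6×28 / (8×63)
  = 1 − 168/504 = 1 − 0.3333 ≈ 0.667

0.667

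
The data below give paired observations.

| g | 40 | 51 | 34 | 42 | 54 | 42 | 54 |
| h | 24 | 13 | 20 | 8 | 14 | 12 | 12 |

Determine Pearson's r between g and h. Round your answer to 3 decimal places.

n = 7, Σg = 317, Σh = 103, Σg² = 14717, Σh² = 1693, Σgh = 4547
nΣgh − ΣgΣh = 31829 − 32651 = -822
nΣg² − (Σg)² = 103019 − 100489 = 2530; nΣh² − (Σh)² = 11851 − 10609 = 1242
r = -822 / √(2530 × 1242) = -822 / 1772.6421 ≈ -0.464

-0.464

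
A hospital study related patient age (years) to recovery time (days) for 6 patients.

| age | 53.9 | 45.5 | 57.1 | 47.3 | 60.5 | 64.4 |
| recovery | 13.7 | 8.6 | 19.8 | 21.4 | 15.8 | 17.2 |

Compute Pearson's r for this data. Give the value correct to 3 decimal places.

n = 6, Σx = 328.7, Σy = 96.5, Σx² = 18280.77, Σy² = 1657.13, Σxy = 5336.11
nΣxy − ΣxΣy = 32016.66 − 31719.55 = 297.11
nΣx² − (Σx)² = 109684.62 − 108043.69 = 1640.93; nΣy² − (Σy)² = 9942.78 − 9312.25 = 630.53
r = 297.11 / √(1640.93 × 630.53) = 297.11 / 1017.1802 ≈ 0.292

0.292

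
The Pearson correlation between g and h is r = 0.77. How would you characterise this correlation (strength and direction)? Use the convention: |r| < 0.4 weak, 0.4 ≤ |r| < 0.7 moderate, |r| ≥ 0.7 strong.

strong positive

r = 0.77 > 0 so the relationship is positive.
|r| = 0.77, which falls in the strong range.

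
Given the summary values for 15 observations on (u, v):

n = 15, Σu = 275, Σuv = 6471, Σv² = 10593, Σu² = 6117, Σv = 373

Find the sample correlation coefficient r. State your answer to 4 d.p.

-0.3086

r = (nΣuv − ΣuΣv) / √[(nΣu² − (Σu)²)(nΣv² − (Σv)²)]
Numerator: 15×6471 − 275×373 = -5510
Denominator: √[(91755 − 75625)(158895 − 139129)] = √[16130 × 19766] = 17855.6876
r = -5510 / 17855.6876 ≈ -0.3086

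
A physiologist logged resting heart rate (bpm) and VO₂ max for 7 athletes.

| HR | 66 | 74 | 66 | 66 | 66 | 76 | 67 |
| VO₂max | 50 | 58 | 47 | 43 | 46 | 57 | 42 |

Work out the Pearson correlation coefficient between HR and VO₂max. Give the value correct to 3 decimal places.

0.872

n = 7, Σx = 481, Σy = 343, Σx² = 33165, Σy² = 17051, Σxy = 23714
nΣxy − ΣxΣy = 165998 − 164983 = 1015
nΣx² − (Σx)² = 232155 − 231361 = 794; nΣy² − (Σy)² = 119357 − 117649 = 1708
r = 1015 / √(794 × 1708) = 1015 / 1164.5394 ≈ 0.872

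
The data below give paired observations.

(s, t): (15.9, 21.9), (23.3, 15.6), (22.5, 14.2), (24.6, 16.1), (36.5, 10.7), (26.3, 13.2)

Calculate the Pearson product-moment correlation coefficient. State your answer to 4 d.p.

n = 6, Σs = 149.1, Σt = 91.7, Σs² = 3931.05, Σt² = 1472.55, Σst = 2164.96
nΣst − ΣsΣt = 12989.76 − 13672.47 = -682.71
nΣs² − (Σs)² = 23586.3 − 22230.81 = 1355.49; nΣt² − (Σt)² = 8835.3 − 8408.89 = 426.41
r = -682.71 / √(1355.49 × 426.41) = -682.71 / 760.2595 ≈ -0.8980

-0.8980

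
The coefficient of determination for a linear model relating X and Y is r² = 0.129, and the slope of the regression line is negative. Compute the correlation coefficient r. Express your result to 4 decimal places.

|r| = √0.129 = 0.3592
The association is negative, so r = −0.3592.

-0.3592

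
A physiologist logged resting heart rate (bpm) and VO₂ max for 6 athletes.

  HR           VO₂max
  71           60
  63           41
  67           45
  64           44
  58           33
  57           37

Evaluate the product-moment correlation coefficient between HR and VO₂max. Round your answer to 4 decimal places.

0.9307

n = 6, Σx = 380, Σy = 260, Σx² = 24208, Σy² = 11700, Σxy = 16697
nΣxy − ΣxΣy = 100182 − 98800 = 1382
nΣx² − (Σx)² = 145248 − 144400 = 848; nΣy² − (Σy)² = 70200 − 67600 = 2600
r = 1382 / √(848 × 2600) = 1382 / 1484.8569 ≈ 0.9307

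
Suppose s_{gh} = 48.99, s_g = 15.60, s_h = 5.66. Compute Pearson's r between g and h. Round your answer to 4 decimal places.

r = Cov(g,h) / (s_g · s_h) = 48.99 / (15.60 × 5.66)
  = 48.99 / 88.2960 ≈ 0.5548

0.5548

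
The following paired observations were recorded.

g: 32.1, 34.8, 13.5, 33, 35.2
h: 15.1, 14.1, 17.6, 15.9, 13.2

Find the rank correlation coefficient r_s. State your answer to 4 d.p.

-0.9000

Rank g: 2, 4, 1, 3, 5
Rank h: 3, 2, 5, 4, 1
d = rank(g) − rank(h): -1, 2, -4, -1, 4; Σd² = 38
ρ = 1 − 6Σd² / [n(n²−1)] = 1 − 6×38 / (5×24) = 1 − 228/120 ≈ -0.9000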